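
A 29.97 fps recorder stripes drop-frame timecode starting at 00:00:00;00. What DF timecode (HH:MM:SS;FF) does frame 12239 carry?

00:06:48;11

Ten DF minutes hold 17982 frames, so frame 12239 lies in block 0 (frames 0–17981) with 12239 frames into that block.
The block's first minute is 1800 frames and the rest 1798 each; 12239 frames reaches minute 6, so 0 × 18 + 6 × 2 = 12 labels have been skipped so far.
Adding those back, label number 12239 + 12 = 12251 at 30 labels/s is 408 s + 11 f = 0 h 6 min 48 s frame 11, i.e. 00:06:48;11.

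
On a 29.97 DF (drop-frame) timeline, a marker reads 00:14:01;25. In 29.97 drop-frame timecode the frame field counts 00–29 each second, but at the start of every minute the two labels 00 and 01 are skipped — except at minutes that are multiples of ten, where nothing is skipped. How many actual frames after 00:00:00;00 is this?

25229

As if non-drop at 30 labels/s: (0 × 3600 + 14 × 60 + 1) × 30 + 25 = 25255.
Minute boundaries passed: 14; those not divisible by 10: 14 − 1 = 13; dropped labels = 2 × 13 = 26.
Actual frame index = 25255 − 26 = 25229.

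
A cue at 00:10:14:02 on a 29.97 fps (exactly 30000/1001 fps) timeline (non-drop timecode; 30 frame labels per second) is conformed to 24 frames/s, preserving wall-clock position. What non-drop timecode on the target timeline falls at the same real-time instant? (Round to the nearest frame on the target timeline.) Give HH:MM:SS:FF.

Source frame index: (0×3600 + 10×60 + 14) × 30 + 2 = 18422.
Real time: 18422 / (30000/1001) = 9220211/15000 s.
Target frame: (9220211/15000) × (24) = 9220211/625 ≈ 14752.338 → 14752.
At 24 labels/s: frame 14752 → 00:10:14:16.

00:10:14:16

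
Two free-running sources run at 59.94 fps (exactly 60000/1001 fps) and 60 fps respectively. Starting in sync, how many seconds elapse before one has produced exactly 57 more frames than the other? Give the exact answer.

The gap grows by |60 − 60000/1001| = 60/1001 frames per second.
Time for a 57-frame gap: 57 ÷ (60/1001) = 950.95 s.

950.95 seconds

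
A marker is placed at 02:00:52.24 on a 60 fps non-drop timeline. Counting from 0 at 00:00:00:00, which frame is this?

Total seconds to the label: (2 × 3600 + 0 × 60 + 52) = 7252.
Frame index = 7252 × 60 + 24 = 435144.

435144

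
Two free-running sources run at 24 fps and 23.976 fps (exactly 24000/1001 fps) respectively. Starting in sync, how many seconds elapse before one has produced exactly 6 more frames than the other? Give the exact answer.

250.25 seconds

The gap grows by |24000/1001 − 24| = 24/1001 frames per second.
Time for a 6-frame gap: 6 ÷ (24/1001) = 250.25 s.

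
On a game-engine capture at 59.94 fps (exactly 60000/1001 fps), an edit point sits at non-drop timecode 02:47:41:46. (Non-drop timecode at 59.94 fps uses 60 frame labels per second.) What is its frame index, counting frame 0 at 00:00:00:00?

603706

Total seconds to the label: (2 × 3600 + 47 × 60 + 41) = 10061.
Frame index = 10061 × 60 + 46 = 603706.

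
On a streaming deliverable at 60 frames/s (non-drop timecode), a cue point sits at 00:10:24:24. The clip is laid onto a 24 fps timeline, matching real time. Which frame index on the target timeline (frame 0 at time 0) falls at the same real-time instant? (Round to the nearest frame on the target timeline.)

frame 14986

Source frame index: (0×3600 + 10×60 + 24) × 60 + 24 = 37464.
Real time: 37464 / (60) = 3122/5 s.
Target frame: (3122/5) × (24) = 74928/5 ≈ 14985.600 → 14986.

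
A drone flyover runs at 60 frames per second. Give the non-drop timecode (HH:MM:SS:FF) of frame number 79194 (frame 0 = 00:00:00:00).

00:21:59:54

79194 ÷ 60 = 1319 full seconds, remainder 54 frames.
1319 s = 0 h 21 min 59 s.
Timecode: 00:21:59:54.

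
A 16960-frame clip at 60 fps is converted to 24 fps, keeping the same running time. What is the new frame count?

6784 frames

Target frames = source frames × (target rate / source rate) = 16960 × (24)/(60) = 16960 × 2/5 = 6784.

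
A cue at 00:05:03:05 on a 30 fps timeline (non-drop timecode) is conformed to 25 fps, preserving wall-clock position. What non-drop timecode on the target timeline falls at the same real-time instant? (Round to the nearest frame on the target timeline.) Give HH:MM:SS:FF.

Source frame index: (0×3600 + 5×60 + 3) × 30 + 5 = 9095.
Real time: 9095 / (30) = 1819/6 s.
Target frame: (1819/6) × (25) = 45475/6 ≈ 7579.167 → 7579.
At 25 labels/s: frame 7579 → 00:05:03:04.

00:05:03:04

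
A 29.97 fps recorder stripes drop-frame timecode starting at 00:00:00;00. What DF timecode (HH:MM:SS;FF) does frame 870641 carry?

08:04:10;13

Ten DF minutes hold 17982 frames, so frame 870641 lies in block 48 (frames 863136–881117) with 7505 frames into that block.
The block's first minute is 1800 frames and the rest 1798 each; 7505 frames reaches minute 4, so 48 × 18 + 4 × 2 = 872 labels have been skipped so far.
Adding those back, label number 870641 + 872 = 871513 at 30 labels/s is 29050 s + 13 f = 8 h 4 min 10 s frame 13, i.e. 08:04:10;13.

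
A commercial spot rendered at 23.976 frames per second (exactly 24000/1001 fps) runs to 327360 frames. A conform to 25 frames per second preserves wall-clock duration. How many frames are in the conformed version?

Target frames = source frames × (target rate / source rate) = 327360 × (25)/(24000/1001) = 327360 × 1001/960 = 341341.

341341 frames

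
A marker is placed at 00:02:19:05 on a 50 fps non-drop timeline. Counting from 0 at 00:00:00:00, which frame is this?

6955

Total seconds to the label: (0 × 3600 + 2 × 60 + 19) = 139.
Frame index = 139 × 50 + 5 = 6955.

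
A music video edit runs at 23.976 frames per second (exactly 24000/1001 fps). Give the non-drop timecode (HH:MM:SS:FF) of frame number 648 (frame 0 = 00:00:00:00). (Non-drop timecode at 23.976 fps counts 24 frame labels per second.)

648 ÷ 24 = 27 full seconds, remainder 0 frames.
27 s = 0 h 0 min 27 s.
Timecode: 00:00:27:00.

00:00:27:00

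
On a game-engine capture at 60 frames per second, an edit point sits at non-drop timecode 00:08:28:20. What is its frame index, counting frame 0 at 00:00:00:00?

frame 30500

Total seconds to the label: (0 × 3600 + 8 × 60 + 28) = 508.
Frame index = 508 × 60 + 20 = 30500.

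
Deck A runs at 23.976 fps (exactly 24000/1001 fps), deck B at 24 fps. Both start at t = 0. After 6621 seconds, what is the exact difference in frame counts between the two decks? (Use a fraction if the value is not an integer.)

158904/1001 frames

A emits 24000/1001 × 6621 = 158904000/1001 frames; B emits 24 × 6621 = 158904.
Difference = 158904/1001 frames (≈ 158.7453); B is ahead of A.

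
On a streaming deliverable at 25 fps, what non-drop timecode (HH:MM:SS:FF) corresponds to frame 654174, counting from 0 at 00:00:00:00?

07:16:06:24

654174 ÷ 25 = 26166 full seconds, remainder 24 frames.
26166 s = 7 h 16 min 6 s.
Timecode: 07:16:06:24.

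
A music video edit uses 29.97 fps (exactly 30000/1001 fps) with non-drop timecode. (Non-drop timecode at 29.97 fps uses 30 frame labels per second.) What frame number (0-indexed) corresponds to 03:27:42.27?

Total seconds to the label: (3 × 3600 + 27 × 60 + 42) = 12462.
Frame index = 12462 × 30 + 27 = 373887.

frame 373887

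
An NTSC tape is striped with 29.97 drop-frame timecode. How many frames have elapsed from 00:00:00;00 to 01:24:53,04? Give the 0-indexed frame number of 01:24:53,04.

As if non-drop at 30 labels/s: (1 × 3600 + 24 × 60 + 53) × 30 + 4 = 152794.
Minute boundaries passed: 84; those not divisible by 10: 84 − 8 = 76; dropped labels = 2 × 76 = 152.
Actual frame index = 152794 − 152 = 152642.

152642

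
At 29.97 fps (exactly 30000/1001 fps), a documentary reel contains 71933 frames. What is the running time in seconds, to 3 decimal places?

Running time = 71933 × 1001/30000 = 72004933/30000 s ≈ 2400.164 s.

2400.164 seconds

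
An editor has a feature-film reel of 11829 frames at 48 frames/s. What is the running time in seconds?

246.4375 seconds

Running time = 11829 / (48) = 246.4375 s.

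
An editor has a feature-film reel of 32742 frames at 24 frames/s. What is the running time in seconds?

1364.25 seconds

Running time = 32742 / (24) = 1364.25 s.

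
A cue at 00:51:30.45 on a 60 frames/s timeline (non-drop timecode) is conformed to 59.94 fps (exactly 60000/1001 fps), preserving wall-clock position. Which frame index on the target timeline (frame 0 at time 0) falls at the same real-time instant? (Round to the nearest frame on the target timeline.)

frame 185260

Source frame index: (0×3600 + 51×60 + 30) × 60 + 45 = 185445.
Real time: 185445 / (60) = 12363/4 s.
Target frame: (12363/4) × (60000/1001) = 14265000/77 ≈ 185259.740 → 185260.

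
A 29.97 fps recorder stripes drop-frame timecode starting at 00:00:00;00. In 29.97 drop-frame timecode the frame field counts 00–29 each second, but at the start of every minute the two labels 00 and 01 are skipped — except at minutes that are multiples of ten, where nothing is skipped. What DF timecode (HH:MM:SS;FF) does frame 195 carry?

00:00:06;15

Ten DF minutes hold 17982 frames, so frame 195 lies in block 0 (frames 0–17981) with 195 frames into that block.
The block's first minute is 1800 frames and the rest 1798 each; 195 frames reaches minute 0, so 0 × 18 + 0 × 2 = 0 labels have been skipped so far.
Adding those back, label number 195 + 0 = 195 at 30 labels/s is 6 s + 15 f = 0 h 0 min 6 s frame 15, i.e. 00:00:06;15.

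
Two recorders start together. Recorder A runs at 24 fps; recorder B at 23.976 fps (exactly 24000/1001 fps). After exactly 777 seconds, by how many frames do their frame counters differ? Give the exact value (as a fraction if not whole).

2664/143 frames

A emits 24 × 777 = 18648 frames; B emits 24000/1001 × 777 = 2664000/143.
Difference = 2664/143 frames (≈ 18.6294); B is behind A.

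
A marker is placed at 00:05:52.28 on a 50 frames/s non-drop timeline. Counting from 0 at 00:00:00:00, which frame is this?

frame 17628

Total seconds to the label: (0 × 3600 + 5 × 60 + 52) = 352.
Frame index = 352 × 50 + 28 = 17628.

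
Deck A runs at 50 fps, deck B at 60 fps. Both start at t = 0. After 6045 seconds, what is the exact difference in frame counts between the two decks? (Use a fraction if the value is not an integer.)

60450 frames

A emits 50 × 6045 = 302250 frames; B emits 60 × 6045 = 362700.
Difference = 60450 frames; B is ahead of A.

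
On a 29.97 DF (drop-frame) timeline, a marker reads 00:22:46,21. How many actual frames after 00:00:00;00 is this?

Complete 10-minute blocks: 2, each 17982 frames → 35964.
Remaining 2 whole minutes in the current block: 1800 + 1 × 1798 = 3598 frames.
Within the current minute: 46 × 30 + 21 − 2 = 1399 (labels ;00/;01 skipped at this minute). Total = 35964 + 3598 + 1399 = 40961.

40961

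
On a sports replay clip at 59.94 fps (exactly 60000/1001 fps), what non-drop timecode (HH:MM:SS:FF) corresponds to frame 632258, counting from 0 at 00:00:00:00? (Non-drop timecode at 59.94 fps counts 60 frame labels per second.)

632258 ÷ 60 = 10537 full seconds, remainder 38 frames.
10537 s = 2 h 55 min 37 s.
Timecode: 02:55:37:38.

02:55:37:38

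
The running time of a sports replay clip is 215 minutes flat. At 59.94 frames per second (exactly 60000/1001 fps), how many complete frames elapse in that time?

773226 frames

215 min = 12900 s.
Frames = 12900 × 60000/1001 = 774000000/1001 ≈ 773226.7732.
Complete frames: 773226.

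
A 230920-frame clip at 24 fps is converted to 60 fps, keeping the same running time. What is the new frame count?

577300 frames

Frames at target rate = 230920 × (60) / (24) = 577300.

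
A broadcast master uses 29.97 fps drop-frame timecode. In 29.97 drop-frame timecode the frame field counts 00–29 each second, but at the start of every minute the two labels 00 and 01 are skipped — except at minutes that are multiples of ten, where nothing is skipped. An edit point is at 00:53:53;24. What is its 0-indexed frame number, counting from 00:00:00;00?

Complete 10-minute blocks: 5, each 17982 frames → 89910.
Remaining 3 whole minutes in the current block: 1800 + 2 × 1798 = 5396 frames.
Within the current minute: 53 × 30 + 24 − 2 = 1612 (labels ;00/;01 skipped at this minute). Total = 89910 + 5396 + 1612 = 96918.

96918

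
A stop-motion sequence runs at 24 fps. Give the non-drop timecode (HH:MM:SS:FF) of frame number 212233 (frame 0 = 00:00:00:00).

02:27:23:01

212233 ÷ 24 = 8843 full seconds, remainder 1 frame.
8843 s = 2 h 27 min 23 s.
Timecode: 02:27:23:01.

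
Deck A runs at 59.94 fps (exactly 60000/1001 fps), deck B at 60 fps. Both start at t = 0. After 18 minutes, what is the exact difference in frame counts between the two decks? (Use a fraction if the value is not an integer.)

64800/1001 frames

18 min = 1080 s.
A emits 60000/1001 × 1080 = 64800000/1001 frames; B emits 60 × 1080 = 64800.
Difference = 64800/1001 frames (≈ 64.7353); B is ahead of A.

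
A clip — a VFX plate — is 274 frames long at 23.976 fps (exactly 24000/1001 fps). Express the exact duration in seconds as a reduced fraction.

Running time = 274 ÷ (24000/1001) = 274 × 1001/24000 = 137137/12000 s.

137137/12000 seconds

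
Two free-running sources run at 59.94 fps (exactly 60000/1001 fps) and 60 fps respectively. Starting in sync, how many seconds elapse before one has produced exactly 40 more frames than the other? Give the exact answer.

The gap grows by |60 − 60000/1001| = 60/1001 frames per second.
Time for a 40-frame gap: 40 ÷ (60/1001) = 2002/3 s.

2002/3 seconds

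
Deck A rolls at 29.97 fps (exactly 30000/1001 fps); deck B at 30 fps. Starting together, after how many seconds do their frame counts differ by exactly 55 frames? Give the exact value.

11011/6 seconds

The gap grows by |30 − 30000/1001| = 30/1001 frames per second.
Time for a 55-frame gap: 55 ÷ (30/1001) = 11011/6 s.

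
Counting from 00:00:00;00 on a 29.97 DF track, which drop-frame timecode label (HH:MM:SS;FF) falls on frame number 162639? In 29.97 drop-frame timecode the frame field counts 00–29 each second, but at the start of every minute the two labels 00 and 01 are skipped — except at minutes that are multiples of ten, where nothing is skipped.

Each 10-minute DF block holds 10 × 60 × 30 − 9 × 2 = 17982 frames. 162639 ÷ 17982 → 9 full blocks, remainder 801.
Within the partial block the first minute is 1800 frames and each further minute 1798, so 0 further minute boundaries passed. Total skipped labels = 18 × 9 + 2 × 0 = 162.
Non-drop label index = 162639 + 162 = 162801; at 30 labels/s that is 01:30:26:21, i.e. DF 01:30:26;21.

01:30:26;21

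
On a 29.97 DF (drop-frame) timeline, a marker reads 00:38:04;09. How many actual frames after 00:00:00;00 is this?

68459

As if non-drop at 30 labels/s: (0 × 3600 + 38 × 60 + 4) × 30 + 9 = 68529.
Minute boundaries passed: 38; those not divisible by 10: 38 − 3 = 35; dropped labels = 2 × 35 = 70.
Actual frame index = 68529 − 70 = 68459.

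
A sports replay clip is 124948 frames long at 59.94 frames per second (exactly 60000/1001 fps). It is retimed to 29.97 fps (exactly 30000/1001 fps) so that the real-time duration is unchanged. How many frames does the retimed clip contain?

62474 frames

Target frames = source frames × (target rate / source rate) = 124948 × (30000/1001)/(60000/1001) = 124948 × 1/2 = 62474.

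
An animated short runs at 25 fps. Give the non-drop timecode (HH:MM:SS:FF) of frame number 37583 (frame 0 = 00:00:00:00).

37583 ÷ 25 = 1503 full seconds, remainder 8 frames.
1503 s = 0 h 25 min 3 s.
Timecode: 00:25:03:08.

00:25:03:08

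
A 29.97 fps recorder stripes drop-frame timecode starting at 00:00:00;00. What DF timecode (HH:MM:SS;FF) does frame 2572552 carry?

Each 10-minute DF block holds 10 × 60 × 30 − 9 × 2 = 17982 frames. 2572552 ÷ 17982 → 143 full blocks, remainder 1126.
Within the partial block the first minute is 1800 frames and each further minute 1798, so 0 further minute boundaries passed. Total skipped labels = 18 × 143 + 2 × 0 = 2574.
Non-drop label index = 2572552 + 2574 = 2575126; at 30 labels/s that is 23:50:37:16, i.e. DF 23:50:37;16.

23:50:37;16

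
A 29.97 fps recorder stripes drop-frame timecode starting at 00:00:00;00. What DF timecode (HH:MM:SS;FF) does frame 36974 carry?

00:20:33;20

Each 10-minute DF block holds 10 × 60 × 30 − 9 × 2 = 17982 frames. 36974 ÷ 17982 → 2 full blocks, remainder 1010.
Within the partial block the first minute is 1800 frames and each further minute 1798, so 0 further minute boundaries passed. Total skipped labels = 18 × 2 + 2 × 0 = 36.
Non-drop label index = 36974 + 36 = 37010; at 30 labels/s that is 00:20:33:20, i.e. DF 00:20:33;20.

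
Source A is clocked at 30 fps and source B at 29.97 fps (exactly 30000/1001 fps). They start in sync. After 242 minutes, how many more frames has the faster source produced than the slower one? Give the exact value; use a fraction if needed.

242 min = 14520 s.
A emits 30 × 14520 = 435600 frames; B emits 30000/1001 × 14520 = 39600000/91.
Difference = 39600/91 frames (≈ 435.1648); B is behind A.

39600/91 frames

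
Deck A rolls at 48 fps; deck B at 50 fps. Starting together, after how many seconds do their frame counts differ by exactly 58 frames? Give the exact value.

The gap grows by |50 − 48| = 2 frames per second.
Time for a 58-frame gap: 58 ÷ (2) = 29 s.

29 seconds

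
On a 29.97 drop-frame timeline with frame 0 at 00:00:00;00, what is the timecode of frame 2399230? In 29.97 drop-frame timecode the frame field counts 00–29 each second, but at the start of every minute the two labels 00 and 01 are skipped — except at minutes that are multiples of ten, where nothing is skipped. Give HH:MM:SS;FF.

Ten DF minutes hold 17982 frames, so frame 2399230 lies in block 133 (frames 2391606–2409587) with 7624 frames into that block.
The block's first minute is 1800 frames and the rest 1798 each; 7624 frames reaches minute 4, so 133 × 18 + 4 × 2 = 2402 labels have been skipped so far.
Adding those back, label number 2399230 + 2402 = 2401632 at 30 labels/s is 80054 s + 12 f = 22 h 14 min 14 s frame 12, i.e. 22:14:14;12.

22:14:14;12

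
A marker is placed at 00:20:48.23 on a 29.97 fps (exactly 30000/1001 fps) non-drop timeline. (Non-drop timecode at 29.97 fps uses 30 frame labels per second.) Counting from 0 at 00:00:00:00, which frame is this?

frame 37463

Total seconds to the label: (0 × 3600 + 20 × 60 + 48) = 1248.
Frame index = 1248 × 30 + 23 = 37463.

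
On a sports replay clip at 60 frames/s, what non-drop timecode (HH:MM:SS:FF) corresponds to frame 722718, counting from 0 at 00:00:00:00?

722718 ÷ 60 = 12045 full seconds, remainder 18 frames.
12045 s = 3 h 20 min 45 s.
Timecode: 03:20:45:18.

03:20:45:18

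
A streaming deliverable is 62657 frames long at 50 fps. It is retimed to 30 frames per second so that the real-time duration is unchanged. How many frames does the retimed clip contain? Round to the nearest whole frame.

37594 frames

Frames at target rate = 62657 × (30) / (50) = 187971/5 ≈ 37594.200.
Nearest whole frame: 37594.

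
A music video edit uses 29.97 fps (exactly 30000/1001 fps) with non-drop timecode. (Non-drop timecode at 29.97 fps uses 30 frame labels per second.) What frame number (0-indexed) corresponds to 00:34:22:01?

Total seconds to the label: (0 × 3600 + 34 × 60 + 22) = 2062.
Frame index = 2062 × 30 + 1 = 61861.

61861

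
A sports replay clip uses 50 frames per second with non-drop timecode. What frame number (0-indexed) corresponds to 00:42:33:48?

127698

Total seconds to the label: (0 × 3600 + 42 × 60 + 33) = 2553.
Frame index = 2553 × 50 + 48 = 127698.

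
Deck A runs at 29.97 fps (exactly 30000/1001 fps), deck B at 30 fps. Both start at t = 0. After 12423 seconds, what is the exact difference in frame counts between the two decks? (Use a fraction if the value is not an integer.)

372690/1001 frames

A emits 30000/1001 × 12423 = 372690000/1001 frames; B emits 30 × 12423 = 372690.
Difference = 372690/1001 frames (≈ 372.3177); B is ahead of A.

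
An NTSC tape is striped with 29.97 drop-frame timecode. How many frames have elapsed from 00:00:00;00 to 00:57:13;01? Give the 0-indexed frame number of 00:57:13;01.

102887

As if non-drop at 30 labels/s: (0 × 3600 + 57 × 60 + 13) × 30 + 1 = 102991.
Minute boundaries passed: 57; those not divisible by 10: 57 − 5 = 52; dropped labels = 2 × 52 = 104.
Actual frame index = 102991 − 104 = 102887.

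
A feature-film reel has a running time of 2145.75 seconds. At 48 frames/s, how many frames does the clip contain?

102996 frames

Frames = 2145.75 × 48 = 102996.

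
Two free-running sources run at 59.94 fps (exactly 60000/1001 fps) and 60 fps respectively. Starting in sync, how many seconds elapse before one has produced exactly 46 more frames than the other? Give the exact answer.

23023/30 seconds

The gap grows by |60 − 60000/1001| = 60/1001 frames per second.
Time for a 46-frame gap: 46 ÷ (60/1001) = 23023/30 s.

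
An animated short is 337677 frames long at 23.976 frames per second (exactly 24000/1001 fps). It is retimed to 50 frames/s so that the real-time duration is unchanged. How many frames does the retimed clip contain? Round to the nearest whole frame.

704197 frames

Frames at target rate = 337677 × (50) / (24000/1001) = 112671559/160 ≈ 704197.244.
Nearest whole frame: 704197.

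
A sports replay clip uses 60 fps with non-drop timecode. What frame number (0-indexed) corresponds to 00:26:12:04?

frame 94324

Total seconds to the label: (0 × 3600 + 26 × 60 + 12) = 1572.
Frame index = 1572 × 60 + 4 = 94324.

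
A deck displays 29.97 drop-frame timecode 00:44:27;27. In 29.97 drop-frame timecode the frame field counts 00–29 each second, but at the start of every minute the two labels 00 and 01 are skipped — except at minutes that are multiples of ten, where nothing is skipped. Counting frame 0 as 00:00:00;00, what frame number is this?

As if non-drop at 30 labels/s: (0 × 3600 + 44 × 60 + 27) × 30 + 27 = 80037.
Minute boundaries passed: 44; those not divisible by 10: 44 − 4 = 40; dropped labels = 2 × 40 = 80.
Actual frame index = 80037 − 80 = 79957.

79957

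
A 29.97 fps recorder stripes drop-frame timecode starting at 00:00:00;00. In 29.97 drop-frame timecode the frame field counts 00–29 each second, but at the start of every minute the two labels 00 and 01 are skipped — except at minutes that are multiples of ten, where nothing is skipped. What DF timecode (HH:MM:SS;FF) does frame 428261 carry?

03:58:09;21

Each 10-minute DF block holds 10 × 60 × 30 − 9 × 2 = 17982 frames. 428261 ÷ 17982 → 23 full blocks, remainder 14675.
Within the partial block the first minute is 1800 frames and each further minute 1798, so 8 further minute boundaries passed. Total skipped labels = 18 × 23 + 2 × 8 = 430.
Non-drop label index = 428261 + 430 = 428691; at 30 labels/s that is 03:58:09:21, i.e. DF 03:58:09;21.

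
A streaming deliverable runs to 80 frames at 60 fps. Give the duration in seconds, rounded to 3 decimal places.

1.333 seconds

Running time = 80 × 1/60 = 4/3 s ≈ 1.333 s.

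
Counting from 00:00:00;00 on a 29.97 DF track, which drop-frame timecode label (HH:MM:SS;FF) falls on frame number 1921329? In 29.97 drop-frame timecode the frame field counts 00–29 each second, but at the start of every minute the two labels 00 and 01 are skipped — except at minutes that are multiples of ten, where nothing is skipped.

17:48:28;13

Each 10-minute DF block holds 10 × 60 × 30 − 9 × 2 = 17982 frames. 1921329 ÷ 17982 → 106 full blocks, remainder 15237.
Within the partial block the first minute is 1800 frames and each further minute 1798, so 8 further minute boundaries passed. Total skipped labels = 18 × 106 + 2 × 8 = 1924.
Non-drop label index = 1921329 + 1924 = 1923253; at 30 labels/s that is 17:48:28:13, i.e. DF 17:48:28;13.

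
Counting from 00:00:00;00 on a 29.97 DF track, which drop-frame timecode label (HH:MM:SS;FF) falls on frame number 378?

Each 10-minute DF block holds 10 × 60 × 30 − 9 × 2 = 17982 frames. 378 ÷ 17982 → 0 full blocks, remainder 378.
Within the partial block the first minute is 1800 frames and each further minute 1798, so 0 further minute boundaries passed. Total skipped labels = 18 × 0 + 2 × 0 = 0.
Non-drop label index = 378 + 0 = 378; at 30 labels/s that is 00:00:12:18, i.e. DF 00:00:12;18.

00:00:12;18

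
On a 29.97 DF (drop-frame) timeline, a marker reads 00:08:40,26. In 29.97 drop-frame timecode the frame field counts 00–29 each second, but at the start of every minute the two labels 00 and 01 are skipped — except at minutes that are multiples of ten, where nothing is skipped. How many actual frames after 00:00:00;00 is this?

As if non-drop at 30 labels/s: (0 × 3600 + 8 × 60 + 40) × 30 + 26 = 15626.
Minute boundaries passed: 8; those not divisible by 10: 8 − 0 = 8; dropped labels = 2 × 8 = 16.
Actual frame index = 15626 − 16 = 15610.

15610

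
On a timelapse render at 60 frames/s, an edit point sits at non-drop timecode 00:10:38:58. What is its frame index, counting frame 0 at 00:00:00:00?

Total seconds to the label: (0 × 3600 + 10 × 60 + 38) = 638.
Frame index = 638 × 60 + 58 = 38338.

38338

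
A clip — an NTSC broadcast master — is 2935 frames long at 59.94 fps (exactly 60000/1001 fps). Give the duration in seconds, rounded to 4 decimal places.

Running time = 2935 × 1001/60000 = 587587/12000 s ≈ 48.9656 s.

48.9656 seconds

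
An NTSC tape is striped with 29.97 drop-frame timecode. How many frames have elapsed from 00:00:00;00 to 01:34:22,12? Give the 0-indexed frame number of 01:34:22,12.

169702

As if non-drop at 30 labels/s: (1 × 3600 + 34 × 60 + 22) × 30 + 12 = 169872.
Minute boundaries passed: 94; those not divisible by 10: 94 − 9 = 85; dropped labels = 2 × 85 = 170.
Actual frame index = 169872 − 170 = 169702.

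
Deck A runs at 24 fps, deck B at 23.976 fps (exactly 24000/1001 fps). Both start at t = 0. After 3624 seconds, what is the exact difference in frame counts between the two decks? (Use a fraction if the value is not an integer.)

A emits 24 × 3624 = 86976 frames; B emits 24000/1001 × 3624 = 86976000/1001.
Difference = 86976/1001 frames (≈ 86.8891); B is behind A.

86976/1001 frames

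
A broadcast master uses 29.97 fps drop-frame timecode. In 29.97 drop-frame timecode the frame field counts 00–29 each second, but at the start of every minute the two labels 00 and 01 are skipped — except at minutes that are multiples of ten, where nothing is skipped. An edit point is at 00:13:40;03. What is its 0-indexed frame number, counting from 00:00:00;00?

Complete 10-minute blocks: 1, each 17982 frames → 17982.
Remaining 3 whole minutes in the current block: 1800 + 2 × 1798 = 5396 frames.
Within the current minute: 40 × 30 + 3 − 2 = 1201 (labels ;00/;01 skipped at this minute). Total = 17982 + 5396 + 1201 = 24579.

24579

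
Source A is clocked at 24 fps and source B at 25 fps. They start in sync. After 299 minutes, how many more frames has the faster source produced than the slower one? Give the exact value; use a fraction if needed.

17940 frames

299 min = 17940 s.
A emits 24 × 17940 = 430560 frames; B emits 25 × 17940 = 448500.
Difference = 17940 frames; B is ahead of A.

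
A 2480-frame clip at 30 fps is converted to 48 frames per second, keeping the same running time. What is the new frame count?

3968 frames

Target frames = source frames × (target rate / source rate) = 2480 × (48)/(30) = 2480 × 8/5 = 3968.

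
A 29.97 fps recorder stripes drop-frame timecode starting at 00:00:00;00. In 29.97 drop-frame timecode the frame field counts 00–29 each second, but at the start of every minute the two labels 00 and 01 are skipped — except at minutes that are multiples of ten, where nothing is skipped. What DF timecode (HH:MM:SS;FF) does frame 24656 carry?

00:13:42;20

Ten DF minutes hold 17982 frames, so frame 24656 lies in block 1 (frames 17982–35963) with 6674 frames into that block.
The block's first minute is 1800 frames and the rest 1798 each; 6674 frames reaches minute 3, so 1 × 18 + 3 × 2 = 24 labels have been skipped so far.
Adding those back, label number 24656 + 24 = 24680 at 30 labels/s is 822 s + 20 f = 0 h 13 min 42 s frame 20, i.e. 00:13:42;20.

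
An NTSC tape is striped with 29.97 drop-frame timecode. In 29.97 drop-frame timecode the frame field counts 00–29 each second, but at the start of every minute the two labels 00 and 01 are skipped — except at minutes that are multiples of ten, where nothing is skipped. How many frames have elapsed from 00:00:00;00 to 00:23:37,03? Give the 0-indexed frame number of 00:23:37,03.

42471

Complete 10-minute blocks: 2, each 17982 frames → 35964.
Remaining 3 whole minutes in the current block: 1800 + 2 × 1798 = 5396 frames.
Within the current minute: 37 × 30 + 3 − 2 = 1111 (labels ;00/;01 skipped at this minute). Total = 35964 + 5396 + 1111 = 42471.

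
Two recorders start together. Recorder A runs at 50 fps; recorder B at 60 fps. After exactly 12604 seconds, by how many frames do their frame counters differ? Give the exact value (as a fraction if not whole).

126040 frames

A emits 50 × 12604 = 630200 frames; B emits 60 × 12604 = 756240.
Difference = 126040 frames; B is ahead of A.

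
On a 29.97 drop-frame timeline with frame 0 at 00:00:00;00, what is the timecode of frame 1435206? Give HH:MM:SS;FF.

Ten DF minutes hold 17982 frames, so frame 1435206 lies in block 79 (frames 1420578–1438559) with 14628 frames into that block.
The block's first minute is 1800 frames and the rest 1798 each; 14628 frames reaches minute 8, so 79 × 18 + 8 × 2 = 1438 labels have been skipped so far.
Adding those back, label number 1435206 + 1438 = 1436644 at 30 labels/s is 47888 s + 4 f = 13 h 18 min 8 s frame 4, i.e. 13:18:08;04.

13:18:08;04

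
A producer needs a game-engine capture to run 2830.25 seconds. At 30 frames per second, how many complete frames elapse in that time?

84907 frames

Frames = 2830.25 × 30 = 169815/2 ≈ 84907.5000.
Complete frames: 84907.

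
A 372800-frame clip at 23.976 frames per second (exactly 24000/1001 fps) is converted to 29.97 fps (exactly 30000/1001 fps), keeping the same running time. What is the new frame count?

466000 frames

Target frames = source frames × (target rate / source rate) = 372800 × (30000/1001)/(24000/1001) = 372800 × 5/4 = 466000.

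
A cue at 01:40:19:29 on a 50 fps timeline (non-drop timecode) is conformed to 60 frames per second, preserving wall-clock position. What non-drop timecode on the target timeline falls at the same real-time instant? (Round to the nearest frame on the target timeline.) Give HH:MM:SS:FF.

01:40:19:35

Source frame index: (1×3600 + 40×60 + 19) × 50 + 29 = 300979.
Real time: 300979 / (50) = 300979/50 s.
Target frame: (300979/50) × (60) = 1805874/5 ≈ 361174.800 → 361175.
At 60 labels/s: frame 361175 → 01:40:19:35.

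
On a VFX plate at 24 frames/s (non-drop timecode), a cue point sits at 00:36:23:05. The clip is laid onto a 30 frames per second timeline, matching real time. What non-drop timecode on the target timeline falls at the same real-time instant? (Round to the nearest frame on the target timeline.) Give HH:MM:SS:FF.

Source frame index: (0×3600 + 36×60 + 23) × 24 + 5 = 52397.
Real time: 52397 / (24) = 52397/24 s.
Target frame: (52397/24) × (30) = 261985/4 ≈ 65496.250 → 65496.
At 30 labels/s: frame 65496 → 00:36:23:06.

00:36:23:06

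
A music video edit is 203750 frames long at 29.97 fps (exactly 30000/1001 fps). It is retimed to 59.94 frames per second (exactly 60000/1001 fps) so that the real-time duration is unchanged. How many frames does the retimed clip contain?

Frames at target rate = 203750 × (60000/1001) / (30000/1001) = 407500.

407500 frames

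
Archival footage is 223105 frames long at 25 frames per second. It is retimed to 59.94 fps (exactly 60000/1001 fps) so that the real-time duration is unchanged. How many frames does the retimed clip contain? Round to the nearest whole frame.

Frames at target rate = 223105 × (60000/1001) / (25) = 535452000/1001 ≈ 534917.083.
Nearest whole frame: 534917.

534917 frames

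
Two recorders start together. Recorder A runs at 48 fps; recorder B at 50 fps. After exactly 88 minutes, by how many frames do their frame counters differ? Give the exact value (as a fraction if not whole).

10560 frames

88 min = 5280 s.
A emits 48 × 5280 = 253440 frames; B emits 50 × 5280 = 264000.
Difference = 10560 frames; B is ahead of A.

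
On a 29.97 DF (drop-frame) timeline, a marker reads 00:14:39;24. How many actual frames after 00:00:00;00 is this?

As if non-drop at 30 labels/s: (0 × 3600 + 14 × 60 + 39) × 30 + 24 = 26394.
Minute boundaries passed: 14; those not divisible by 10: 14 − 1 = 13; dropped labels = 2 × 13 = 26.
Actual frame index = 26394 − 26 = 26368.

26368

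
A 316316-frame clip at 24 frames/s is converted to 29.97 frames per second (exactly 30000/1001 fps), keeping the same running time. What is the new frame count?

395000 frames

Target frames = source frames × (target rate / source rate) = 316316 × (30000/1001)/(24) = 316316 × 1250/1001 = 395000.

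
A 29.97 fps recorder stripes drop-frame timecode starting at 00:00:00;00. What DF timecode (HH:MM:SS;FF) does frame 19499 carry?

00:10:50;17

Ten DF minutes hold 17982 frames, so frame 19499 lies in block 1 (frames 17982–35963) with 1517 frames into that block.
The block's first minute is 1800 frames and the rest 1798 each; 1517 frames reaches minute 0, so 1 × 18 + 0 × 2 = 18 labels have been skipped so far.
Adding those back, label number 19499 + 18 = 19517 at 30 labels/s is 650 s + 17 f = 0 h 10 min 50 s frame 17, i.e. 00:10:50;17.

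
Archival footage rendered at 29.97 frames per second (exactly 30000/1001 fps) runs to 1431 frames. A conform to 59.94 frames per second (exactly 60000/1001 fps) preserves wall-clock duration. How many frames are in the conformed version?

Target frames = source frames × (target rate / source rate) = 1431 × (60000/1001)/(30000/1001) = 1431 × 2 = 2862.

2862 frames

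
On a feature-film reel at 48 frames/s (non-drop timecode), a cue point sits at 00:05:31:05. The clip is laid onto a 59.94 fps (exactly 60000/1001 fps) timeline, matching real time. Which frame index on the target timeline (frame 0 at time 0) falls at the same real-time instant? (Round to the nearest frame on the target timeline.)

Source frame index: (0×3600 + 5×60 + 31) × 48 + 5 = 15893.
Real time: 15893 / (48) = 15893/48 s.
Target frame: (15893/48) × (60000/1001) = 19866250/1001 ≈ 19846.404 → 19846.

frame 19846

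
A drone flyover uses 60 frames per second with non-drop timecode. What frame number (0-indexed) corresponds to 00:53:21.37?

Total seconds to the label: (0 × 3600 + 53 × 60 + 21) = 3201.
Frame index = 3201 × 60 + 37 = 192097.

192097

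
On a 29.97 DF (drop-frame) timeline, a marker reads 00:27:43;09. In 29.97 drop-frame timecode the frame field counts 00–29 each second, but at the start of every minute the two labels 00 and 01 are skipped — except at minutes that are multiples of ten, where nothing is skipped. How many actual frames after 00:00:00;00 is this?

Complete 10-minute blocks: 2, each 17982 frames → 35964.
Remaining 7 whole minutes in the current block: 1800 + 6 × 1798 = 12588 frames.
Within the current minute: 43 × 30 + 9 − 2 = 1297 (labels ;00/;01 skipped at this minute). Total = 35964 + 12588 + 1297 = 49849.

49849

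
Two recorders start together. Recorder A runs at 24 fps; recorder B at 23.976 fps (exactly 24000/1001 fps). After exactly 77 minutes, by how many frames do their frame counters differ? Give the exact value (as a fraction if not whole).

77 min = 4620 s.
A emits 24 × 4620 = 110880 frames; B emits 24000/1001 × 4620 = 1440000/13.
Difference = 1440/13 frames (≈ 110.7692); B is behind A.

1440/13 frames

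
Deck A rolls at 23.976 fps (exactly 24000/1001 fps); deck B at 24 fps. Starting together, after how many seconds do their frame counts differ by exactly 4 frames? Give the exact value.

1001/6 seconds

The gap grows by |24 − 24000/1001| = 24/1001 frames per second.
Time for a 4-frame gap: 4 ÷ (24/1001) = 1001/6 s.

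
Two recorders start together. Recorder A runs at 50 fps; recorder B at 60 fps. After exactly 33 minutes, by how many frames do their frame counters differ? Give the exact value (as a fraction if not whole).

19800 frames

33 min = 1980 s.
A emits 50 × 1980 = 99000 frames; B emits 60 × 1980 = 118800.
Difference = 19800 frames; B is ahead of A.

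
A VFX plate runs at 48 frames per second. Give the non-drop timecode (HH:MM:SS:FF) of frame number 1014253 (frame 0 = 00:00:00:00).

1014253 ÷ 48 = 21130 full seconds, remainder 13 frames.
21130 s = 5 h 52 min 10 s.
Timecode: 05:52:10:13.

05:52:10:13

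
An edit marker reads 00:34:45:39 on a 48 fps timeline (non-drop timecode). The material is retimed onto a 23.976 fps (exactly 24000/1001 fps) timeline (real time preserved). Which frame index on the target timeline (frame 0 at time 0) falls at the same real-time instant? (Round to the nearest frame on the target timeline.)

Source frame index: (0×3600 + 34×60 + 45) × 48 + 39 = 100119.
Real time: 100119 / (48) = 33373/16 s.
Target frame: (33373/16) × (24000/1001) = 50059500/1001 ≈ 50009.491 → 50009.

frame 50009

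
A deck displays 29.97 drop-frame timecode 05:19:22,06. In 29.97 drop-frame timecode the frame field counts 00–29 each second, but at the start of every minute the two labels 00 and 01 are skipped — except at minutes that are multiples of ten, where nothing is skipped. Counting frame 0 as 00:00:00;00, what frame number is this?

As if non-drop at 30 labels/s: (5 × 3600 + 19 × 60 + 22) × 30 + 6 = 574866.
Minute boundaries passed: 319; those not divisible by 10: 319 − 31 = 288; dropped labels = 2 × 288 = 576.
Actual frame index = 574866 − 576 = 574290.

574290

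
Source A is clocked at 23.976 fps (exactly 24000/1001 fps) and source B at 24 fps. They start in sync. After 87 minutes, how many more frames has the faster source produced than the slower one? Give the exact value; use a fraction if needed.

87 min = 5220 s.
A emits 24000/1001 × 5220 = 125280000/1001 frames; B emits 24 × 5220 = 125280.
Difference = 125280/1001 frames (≈ 125.1548); B is ahead of A.

125280/1001 frames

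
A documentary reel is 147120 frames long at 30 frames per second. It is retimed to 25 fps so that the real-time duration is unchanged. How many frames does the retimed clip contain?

Target frames = source frames × (target rate / source rate) = 147120 × (25)/(30) = 147120 × 5/6 = 122600.

122600 frames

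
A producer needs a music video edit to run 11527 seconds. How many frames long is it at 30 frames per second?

Frames = 11527 × 30 = 345810.

345810 frames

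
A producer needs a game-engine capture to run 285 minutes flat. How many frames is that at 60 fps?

1026000 frames

285 min = 17100 s.
Frames = 17100 × 60 = 1026000.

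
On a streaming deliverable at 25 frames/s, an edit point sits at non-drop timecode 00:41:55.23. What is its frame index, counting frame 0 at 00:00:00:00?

62898

Total seconds to the label: (0 × 3600 + 41 × 60 + 55) = 2515.
Frame index = 2515 × 25 + 23 = 62898.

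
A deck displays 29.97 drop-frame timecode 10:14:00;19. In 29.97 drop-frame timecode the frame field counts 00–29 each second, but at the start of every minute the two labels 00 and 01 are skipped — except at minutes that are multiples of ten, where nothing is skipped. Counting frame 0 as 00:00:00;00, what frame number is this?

Complete 10-minute blocks: 61, each 17982 frames → 1096902.
Remaining 4 whole minutes in the current block: 1800 + 3 × 1798 = 7194 frames.
Within the current minute: 0 × 30 + 19 − 2 = 17 (labels ;00/;01 skipped at this minute). Total = 1096902 + 7194 + 17 = 1104113.

1104113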